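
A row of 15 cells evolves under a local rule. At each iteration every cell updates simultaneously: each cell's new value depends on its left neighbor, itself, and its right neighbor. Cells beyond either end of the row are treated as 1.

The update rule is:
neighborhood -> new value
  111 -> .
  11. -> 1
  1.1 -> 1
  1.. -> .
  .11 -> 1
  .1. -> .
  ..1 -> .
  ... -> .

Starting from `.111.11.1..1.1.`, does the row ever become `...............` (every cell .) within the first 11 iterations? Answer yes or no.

no

iteration 1: 11.11111....1.1
iteration 2: .111...1.....11
iteration 3: 11.1.........1.
iteration 4: .11...........1
iteration 5: 111...........1
iteration 6: ..1...........1
iteration 7: ..............1
iteration 8: ..............1  (fixed point — unchanged through iteration 11)
iteration 11 is ..............1, still not uniform .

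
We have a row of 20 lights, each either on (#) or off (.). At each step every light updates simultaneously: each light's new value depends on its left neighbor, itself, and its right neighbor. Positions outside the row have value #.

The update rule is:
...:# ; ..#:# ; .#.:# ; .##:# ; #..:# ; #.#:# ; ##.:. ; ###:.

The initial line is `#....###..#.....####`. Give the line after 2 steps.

.#####..#########...
##....###........###

##....###........###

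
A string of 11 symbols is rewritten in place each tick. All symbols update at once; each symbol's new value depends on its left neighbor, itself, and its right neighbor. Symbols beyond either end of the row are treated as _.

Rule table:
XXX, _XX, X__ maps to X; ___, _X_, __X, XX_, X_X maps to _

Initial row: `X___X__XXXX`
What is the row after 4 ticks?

____X___X__

tick 1: _X___X_XXX_
tick 2: __X____XX_X
tick 3: ___X___X___
tick 4: ____X___X__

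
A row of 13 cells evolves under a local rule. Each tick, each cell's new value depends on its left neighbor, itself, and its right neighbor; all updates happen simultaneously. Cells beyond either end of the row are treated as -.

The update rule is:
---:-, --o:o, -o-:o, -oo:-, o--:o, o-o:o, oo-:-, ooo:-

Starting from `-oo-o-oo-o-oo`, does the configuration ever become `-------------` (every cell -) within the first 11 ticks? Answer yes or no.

no

o--ooo--ooo--
ooo---oo---o-
---o-o--o-ooo
--oooooooo---
-o--------o--
ooo------ooo-
---o----o---o
--ooo--ooo-oo
-o---oo---o--
ooo-o--o-ooo-
---oooooo---o
tick 11 is ---oooooo---o, still not uniform -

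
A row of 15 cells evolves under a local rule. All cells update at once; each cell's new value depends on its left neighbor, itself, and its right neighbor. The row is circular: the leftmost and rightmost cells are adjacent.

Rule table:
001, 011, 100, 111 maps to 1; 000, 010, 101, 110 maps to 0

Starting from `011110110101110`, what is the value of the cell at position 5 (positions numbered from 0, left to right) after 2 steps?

step 1: 111100100001101
step 2: 111011010011001
position 5 holds 1

1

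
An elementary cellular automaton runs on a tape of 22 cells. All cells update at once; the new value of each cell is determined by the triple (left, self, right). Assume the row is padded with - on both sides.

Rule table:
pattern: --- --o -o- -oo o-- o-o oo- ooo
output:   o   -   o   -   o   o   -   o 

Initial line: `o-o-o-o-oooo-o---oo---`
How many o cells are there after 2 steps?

13

step 1: oooooooo-oo-oooo---ooo
step 2: -oooooo-o--o-oo-oo--o-
count of o: 13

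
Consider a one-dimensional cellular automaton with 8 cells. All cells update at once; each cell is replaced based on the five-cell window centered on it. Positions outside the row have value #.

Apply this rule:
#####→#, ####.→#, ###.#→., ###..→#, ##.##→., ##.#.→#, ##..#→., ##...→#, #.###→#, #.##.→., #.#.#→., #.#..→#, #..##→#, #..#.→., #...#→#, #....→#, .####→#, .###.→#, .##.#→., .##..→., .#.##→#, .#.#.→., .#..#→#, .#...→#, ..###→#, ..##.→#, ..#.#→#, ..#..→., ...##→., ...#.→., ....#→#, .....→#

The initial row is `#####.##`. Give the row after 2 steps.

####.###

####..##
####.###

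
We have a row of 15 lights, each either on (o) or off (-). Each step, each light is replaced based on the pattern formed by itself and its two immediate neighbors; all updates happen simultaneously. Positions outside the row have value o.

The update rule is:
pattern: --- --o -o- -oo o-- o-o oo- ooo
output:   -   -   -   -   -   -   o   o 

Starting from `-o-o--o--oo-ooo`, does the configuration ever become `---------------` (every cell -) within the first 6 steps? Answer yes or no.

yes

step 1: ----------o--oo
step 2: --------------o
step 3: ---------------
all cells are - at step 3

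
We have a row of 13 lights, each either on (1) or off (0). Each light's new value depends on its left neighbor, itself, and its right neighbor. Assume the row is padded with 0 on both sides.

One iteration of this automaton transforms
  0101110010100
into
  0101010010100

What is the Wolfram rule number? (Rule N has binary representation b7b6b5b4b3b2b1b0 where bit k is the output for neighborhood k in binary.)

76

position 4: 111 → 0  (bit 7 = 0)
position 5: 110 → 1  (bit 6 = 1)
position 2: 101 → 0  (bit 5 = 0)
position 6: 100 → 0  (bit 4 = 0)
position 3: 011 → 1  (bit 3 = 1)
position 1: 010 → 1  (bit 2 = 1)
position 0: 001 → 0  (bit 1 = 0)
position 12: 000 → 0  (bit 0 = 0)
bits b7..b0 = 01001100 = 76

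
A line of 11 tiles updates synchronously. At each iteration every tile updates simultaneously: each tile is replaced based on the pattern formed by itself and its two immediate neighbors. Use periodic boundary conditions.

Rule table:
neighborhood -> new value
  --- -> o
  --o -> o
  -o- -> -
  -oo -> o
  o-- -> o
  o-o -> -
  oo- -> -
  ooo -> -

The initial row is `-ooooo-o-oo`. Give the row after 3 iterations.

--o-------o

-o-------o-
o-ooooooo-o
--o-------o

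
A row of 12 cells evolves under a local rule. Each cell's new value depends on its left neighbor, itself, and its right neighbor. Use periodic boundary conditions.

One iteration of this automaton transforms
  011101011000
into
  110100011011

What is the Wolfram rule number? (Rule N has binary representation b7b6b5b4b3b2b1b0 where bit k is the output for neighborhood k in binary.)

position 2: 111 → 0  (bit 7 = 0)
position 3: 110 → 1  (bit 6 = 1)
position 4: 101 → 0  (bit 5 = 0)
position 9: 100 → 0  (bit 4 = 0)
position 1: 011 → 1  (bit 3 = 1)
position 5: 010 → 0  (bit 2 = 0)
position 0: 001 → 1  (bit 1 = 1)
position 10: 000 → 1  (bit 0 = 1)
bits b7..b0 = 01001011 = 75

75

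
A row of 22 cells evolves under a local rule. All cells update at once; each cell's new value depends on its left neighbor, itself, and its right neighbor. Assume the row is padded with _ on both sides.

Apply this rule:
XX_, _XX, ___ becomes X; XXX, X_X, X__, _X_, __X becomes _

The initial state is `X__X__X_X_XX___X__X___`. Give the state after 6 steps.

____X_____XX_X____X_XX

__________XX_X______XX
XXXXXXXXX_XX___XXXX_XX
X_______X_XX_X_X__X_XX
__XXXXX___XX________XX
X_X___X_X_XX_XXXXXX_XX
____X_____XX_X____X_XX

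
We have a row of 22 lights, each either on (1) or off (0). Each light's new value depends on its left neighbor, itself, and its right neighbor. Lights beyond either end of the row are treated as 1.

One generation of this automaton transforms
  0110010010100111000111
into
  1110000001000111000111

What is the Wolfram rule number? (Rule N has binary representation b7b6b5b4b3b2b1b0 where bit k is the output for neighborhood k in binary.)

position 14: 111 → 1  (bit 7 = 1)
position 2: 110 → 1  (bit 6 = 1)
position 0: 101 → 1  (bit 5 = 1)
position 3: 100 → 0  (bit 4 = 0)
position 1: 011 → 1  (bit 3 = 1)
position 5: 010 → 0  (bit 2 = 0)
position 4: 001 → 0  (bit 1 = 0)
position 17: 000 → 0  (bit 0 = 0)
bits b7..b0 = 11101000 = 232

232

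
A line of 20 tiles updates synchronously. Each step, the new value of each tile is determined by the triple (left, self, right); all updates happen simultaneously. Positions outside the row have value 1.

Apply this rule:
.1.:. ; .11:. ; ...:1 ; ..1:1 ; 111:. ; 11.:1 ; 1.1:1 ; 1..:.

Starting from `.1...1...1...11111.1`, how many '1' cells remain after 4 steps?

1..11..11..11....11.
1.1.1.1.1.1.1.111.11
11.1.1.1.1.1.1..11..
.11.1.1.1.1.1..1.1.1
count of 1: 10

10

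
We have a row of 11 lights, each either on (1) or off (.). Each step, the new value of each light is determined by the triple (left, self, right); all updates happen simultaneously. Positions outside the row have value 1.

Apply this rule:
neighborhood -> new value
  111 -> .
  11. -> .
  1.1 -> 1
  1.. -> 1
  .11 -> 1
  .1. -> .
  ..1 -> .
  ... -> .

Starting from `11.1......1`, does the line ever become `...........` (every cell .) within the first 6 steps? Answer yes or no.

step 1: ..1.1.....1
step 2: 1..1.1....1
step 3: .1..1.1...1
step 4: 1.1..1.1..1
step 5: .1.1..1.1.1
step 6: 1.1.1..1.11
step 6 is 1.1.1..1.11, still not uniform .

no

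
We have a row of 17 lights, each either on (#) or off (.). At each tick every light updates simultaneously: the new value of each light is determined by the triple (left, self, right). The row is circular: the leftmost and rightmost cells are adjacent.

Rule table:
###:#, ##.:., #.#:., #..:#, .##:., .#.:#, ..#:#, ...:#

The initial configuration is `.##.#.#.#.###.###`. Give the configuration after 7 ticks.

...#..#..#...####

....#.#.#..#...#.
#####.#.#########
####..#..########
###.#####.#######
##...###...######
#.###.#.###.#####
...#..#..#...####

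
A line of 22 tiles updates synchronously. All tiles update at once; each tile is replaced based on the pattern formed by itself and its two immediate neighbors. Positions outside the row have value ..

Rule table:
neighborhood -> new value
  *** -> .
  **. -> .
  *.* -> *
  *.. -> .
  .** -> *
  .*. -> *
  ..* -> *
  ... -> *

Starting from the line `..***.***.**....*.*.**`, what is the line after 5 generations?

*...***..**..**..*****

***..**..**..********.
*...**..**..**........
*.***..**..**..*******
***...**..**..**......
*...***..**..**..*****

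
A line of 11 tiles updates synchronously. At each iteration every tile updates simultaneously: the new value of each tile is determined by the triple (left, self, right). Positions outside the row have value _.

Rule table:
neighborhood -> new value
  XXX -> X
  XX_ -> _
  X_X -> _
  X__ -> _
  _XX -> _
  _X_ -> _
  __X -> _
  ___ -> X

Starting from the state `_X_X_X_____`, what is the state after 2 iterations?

iteration 1: _______XXXX
iteration 2: XXXXXX__XX_

XXXXXX__XX_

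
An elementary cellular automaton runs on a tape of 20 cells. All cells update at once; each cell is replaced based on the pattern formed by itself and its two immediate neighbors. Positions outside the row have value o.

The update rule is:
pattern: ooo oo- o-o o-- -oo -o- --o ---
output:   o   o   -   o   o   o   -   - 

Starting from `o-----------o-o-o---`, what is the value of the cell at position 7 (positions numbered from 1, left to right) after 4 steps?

oo----------o-o-oo--
ooo---------o-o-ooo-
oooo--------o-o-ooo-
ooooo-------o-o-ooo-
position 7 holds -

-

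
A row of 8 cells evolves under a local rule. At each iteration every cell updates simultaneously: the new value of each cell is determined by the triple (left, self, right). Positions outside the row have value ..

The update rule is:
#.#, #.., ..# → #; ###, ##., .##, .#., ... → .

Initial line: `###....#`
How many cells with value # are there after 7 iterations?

...#..#.
..#.##.#
.#.#..#.
#.#.##.#
.#.#..#.  (repeats iteration 3; period 2)
iteration 7: .#.#..#.
count of #: 3

3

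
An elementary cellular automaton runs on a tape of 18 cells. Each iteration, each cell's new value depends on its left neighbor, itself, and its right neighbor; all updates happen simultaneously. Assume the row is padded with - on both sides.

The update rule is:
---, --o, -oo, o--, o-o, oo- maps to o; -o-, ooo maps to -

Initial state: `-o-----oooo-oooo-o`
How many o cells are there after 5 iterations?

iteration 1: o-oooooo--ooo--oo-
iteration 2: -oo----oooo-oooooo
iteration 3: oooooooo--ooo----o
iteration 4: o------oooo-ooooo-
iteration 5: -ooooooo--ooo---oo
count of o: 12

12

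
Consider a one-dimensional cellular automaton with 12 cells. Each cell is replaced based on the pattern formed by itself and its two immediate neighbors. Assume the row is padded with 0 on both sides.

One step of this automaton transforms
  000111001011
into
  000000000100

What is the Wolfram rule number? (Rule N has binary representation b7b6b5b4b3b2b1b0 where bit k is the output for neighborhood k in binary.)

position 4: 111 → 0  (bit 7 = 0)
position 5: 110 → 0  (bit 6 = 0)
position 9: 101 → 1  (bit 5 = 1)
position 6: 100 → 0  (bit 4 = 0)
position 3: 011 → 0  (bit 3 = 0)
position 8: 010 → 0  (bit 2 = 0)
position 2: 001 → 0  (bit 1 = 0)
position 0: 000 → 0  (bit 0 = 0)
bits b7..b0 = 00100000 = 32

32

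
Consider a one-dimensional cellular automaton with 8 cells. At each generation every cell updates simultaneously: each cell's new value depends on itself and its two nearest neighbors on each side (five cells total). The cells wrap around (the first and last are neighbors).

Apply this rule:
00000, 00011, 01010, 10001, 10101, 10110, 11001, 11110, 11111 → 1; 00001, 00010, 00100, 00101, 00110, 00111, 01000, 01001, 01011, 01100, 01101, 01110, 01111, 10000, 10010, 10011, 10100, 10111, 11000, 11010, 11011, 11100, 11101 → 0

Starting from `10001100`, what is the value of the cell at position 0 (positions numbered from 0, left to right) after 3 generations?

generation 1: 00110010
generation 2: 11001000
generation 3: 00100011
position 0 holds 0

0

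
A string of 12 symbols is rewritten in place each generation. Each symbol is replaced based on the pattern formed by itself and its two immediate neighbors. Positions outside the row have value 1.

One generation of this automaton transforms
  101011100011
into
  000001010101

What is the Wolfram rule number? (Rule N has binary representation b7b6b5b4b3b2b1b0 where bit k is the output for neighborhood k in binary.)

position 5: 111 → 1  (bit 7 = 1)
position 0: 110 → 0  (bit 6 = 0)
position 1: 101 → 0  (bit 5 = 0)
position 7: 100 → 1  (bit 4 = 1)
position 4: 011 → 0  (bit 3 = 0)
position 2: 010 → 0  (bit 2 = 0)
position 9: 001 → 1  (bit 1 = 1)
position 8: 000 → 0  (bit 0 = 0)
bits b7..b0 = 10010010 = 146

146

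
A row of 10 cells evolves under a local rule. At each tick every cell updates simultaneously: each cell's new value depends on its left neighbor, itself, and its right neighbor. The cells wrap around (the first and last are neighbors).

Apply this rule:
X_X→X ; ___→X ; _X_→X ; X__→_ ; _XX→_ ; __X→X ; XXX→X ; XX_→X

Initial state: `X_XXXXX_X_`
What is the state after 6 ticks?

XX_XXXXXXX
XXX_XXXXXX
XXXX_XXXXX
XXXXX_XXXX
XXXXXX_XXX
XXXXXXX_XX

XXXXXXX_XX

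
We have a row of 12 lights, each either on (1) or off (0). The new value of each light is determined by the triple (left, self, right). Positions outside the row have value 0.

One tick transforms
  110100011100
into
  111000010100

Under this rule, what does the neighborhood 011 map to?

At position 0 the neighborhood is 011; the next row has 1 there.

1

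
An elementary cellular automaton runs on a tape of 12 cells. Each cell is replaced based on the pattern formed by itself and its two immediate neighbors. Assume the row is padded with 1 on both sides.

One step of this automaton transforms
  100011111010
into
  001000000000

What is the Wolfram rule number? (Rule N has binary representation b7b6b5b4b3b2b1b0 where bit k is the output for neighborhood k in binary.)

position 5: 111 → 0  (bit 7 = 0)
position 0: 110 → 0  (bit 6 = 0)
position 9: 101 → 0  (bit 5 = 0)
position 1: 100 → 0  (bit 4 = 0)
position 4: 011 → 0  (bit 3 = 0)
position 10: 010 → 0  (bit 2 = 0)
position 3: 001 → 0  (bit 1 = 0)
position 2: 000 → 1  (bit 0 = 1)
bits b7..b0 = 00000001 = 1

1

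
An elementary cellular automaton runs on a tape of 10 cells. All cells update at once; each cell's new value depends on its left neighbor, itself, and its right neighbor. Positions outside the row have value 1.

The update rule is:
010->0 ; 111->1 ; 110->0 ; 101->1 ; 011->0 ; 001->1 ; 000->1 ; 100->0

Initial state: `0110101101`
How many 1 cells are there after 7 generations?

4

generation 1: 1001010010
generation 2: 0010100101
generation 3: 0101001010
generation 4: 1010010101
generation 5: 0100101010
generation 6: 1001010101
generation 7: 0010101010
count of 1: 4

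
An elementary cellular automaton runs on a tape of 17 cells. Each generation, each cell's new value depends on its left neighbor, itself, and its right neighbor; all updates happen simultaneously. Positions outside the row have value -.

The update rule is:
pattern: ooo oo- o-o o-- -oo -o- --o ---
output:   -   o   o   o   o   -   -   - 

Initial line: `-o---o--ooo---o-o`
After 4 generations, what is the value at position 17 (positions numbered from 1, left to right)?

-

--o---o-o-oo---o-
---o---o-oooo---o
----o---oo--oo---
-----o--ooo-ooo--
position 17 holds -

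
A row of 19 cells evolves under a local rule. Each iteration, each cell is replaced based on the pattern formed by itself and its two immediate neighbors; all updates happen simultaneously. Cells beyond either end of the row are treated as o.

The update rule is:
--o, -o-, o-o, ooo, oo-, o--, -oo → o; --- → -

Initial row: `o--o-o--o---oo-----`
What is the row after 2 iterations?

iteration 1: oooooooooo-oooo---o
iteration 2: oooooooooooooooo-oo

oooooooooooooooo-oo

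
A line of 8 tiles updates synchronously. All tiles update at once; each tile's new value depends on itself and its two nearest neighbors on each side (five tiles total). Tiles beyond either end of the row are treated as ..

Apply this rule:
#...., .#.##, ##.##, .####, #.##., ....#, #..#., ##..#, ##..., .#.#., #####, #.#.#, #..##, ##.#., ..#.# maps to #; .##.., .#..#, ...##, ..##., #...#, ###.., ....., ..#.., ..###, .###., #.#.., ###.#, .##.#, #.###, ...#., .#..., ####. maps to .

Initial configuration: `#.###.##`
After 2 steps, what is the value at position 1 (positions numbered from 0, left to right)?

##...##.
..#....#
position 1 holds .

.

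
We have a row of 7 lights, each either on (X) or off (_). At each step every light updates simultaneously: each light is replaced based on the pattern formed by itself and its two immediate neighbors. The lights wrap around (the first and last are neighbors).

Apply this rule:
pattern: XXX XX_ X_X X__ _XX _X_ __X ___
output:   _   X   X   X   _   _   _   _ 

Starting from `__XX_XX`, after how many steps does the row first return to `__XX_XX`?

7

step 1: X__XX_X
step 2: XX__XX_
step 3: _XX__XX
step 4: X_XX__X
step 5: XX_XX__
step 6: _XX_XX_
step 7: __XX_XX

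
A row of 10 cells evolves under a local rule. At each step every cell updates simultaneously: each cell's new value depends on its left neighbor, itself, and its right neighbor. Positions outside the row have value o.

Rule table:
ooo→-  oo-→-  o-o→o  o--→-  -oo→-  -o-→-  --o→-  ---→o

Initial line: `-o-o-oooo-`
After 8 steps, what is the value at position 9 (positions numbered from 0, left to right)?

step 1: o-o-o----o
step 2: -o-o--oo--
step 3: o-o-------
step 4: -o--ooooo-
step 5: o--------o
step 6: --oooooo--
step 7: ----------
step 8: -oooooooo-
position 9 holds -

-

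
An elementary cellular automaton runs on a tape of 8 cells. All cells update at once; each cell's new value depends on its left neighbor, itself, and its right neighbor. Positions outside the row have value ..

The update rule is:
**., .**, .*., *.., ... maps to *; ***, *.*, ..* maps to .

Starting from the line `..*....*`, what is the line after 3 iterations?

*.****.*
*.*..*.*
*.**.*.*

*.**.*.*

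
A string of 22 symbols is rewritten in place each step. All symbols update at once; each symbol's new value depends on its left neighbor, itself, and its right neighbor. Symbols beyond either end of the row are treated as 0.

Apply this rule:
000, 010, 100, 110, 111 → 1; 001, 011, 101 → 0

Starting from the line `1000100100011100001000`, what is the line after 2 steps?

step 1: 1110110111001111101111
step 2: 0110010011100111100111

0110010011100111100111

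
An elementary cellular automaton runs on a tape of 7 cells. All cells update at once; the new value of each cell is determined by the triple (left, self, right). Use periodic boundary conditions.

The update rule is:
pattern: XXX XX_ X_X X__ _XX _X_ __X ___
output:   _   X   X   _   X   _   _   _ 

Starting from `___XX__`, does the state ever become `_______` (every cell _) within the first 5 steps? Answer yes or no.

no

___XX__  (fixed point — unchanged through step 5)
step 5 is ___XX__, still not uniform _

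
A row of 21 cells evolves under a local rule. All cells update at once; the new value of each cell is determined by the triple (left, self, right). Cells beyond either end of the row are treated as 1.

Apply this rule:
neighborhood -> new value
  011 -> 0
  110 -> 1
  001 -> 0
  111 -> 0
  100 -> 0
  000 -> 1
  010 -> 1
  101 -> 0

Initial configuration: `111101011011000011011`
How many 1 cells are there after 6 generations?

8

000101001001011001000
010101001001001001010
010101001001001001010  (fixed point — unchanged through generation 6)
count of 1: 8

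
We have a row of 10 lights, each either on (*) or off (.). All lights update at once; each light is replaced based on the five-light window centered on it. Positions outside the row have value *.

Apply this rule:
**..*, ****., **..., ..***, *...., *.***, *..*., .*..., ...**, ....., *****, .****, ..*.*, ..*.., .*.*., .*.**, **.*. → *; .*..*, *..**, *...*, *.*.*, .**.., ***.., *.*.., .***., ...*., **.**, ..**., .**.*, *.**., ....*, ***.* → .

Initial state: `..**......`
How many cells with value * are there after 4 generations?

*...****.*
.*.****..*
*.****.*.*
..***.*.**
count of *: 6

6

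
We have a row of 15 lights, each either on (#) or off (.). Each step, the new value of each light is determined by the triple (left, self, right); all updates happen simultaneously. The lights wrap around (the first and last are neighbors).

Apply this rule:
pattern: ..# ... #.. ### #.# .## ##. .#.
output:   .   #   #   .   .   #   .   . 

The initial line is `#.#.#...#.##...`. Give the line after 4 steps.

######...#.##..

step 1: .....##...#.##.
step 2: ####.#.##...#.#
step 3: .......#.##...#
step 4: ######...#.##..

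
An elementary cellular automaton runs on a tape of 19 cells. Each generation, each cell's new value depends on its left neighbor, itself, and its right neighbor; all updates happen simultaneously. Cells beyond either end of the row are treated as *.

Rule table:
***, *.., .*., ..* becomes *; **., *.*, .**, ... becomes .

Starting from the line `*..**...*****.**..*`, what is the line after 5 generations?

***..*....*.*.*.*.*

generation 1: .**..*.*.***....**.
generation 2: ...***.*..*.*..*...
generation 3: *.*.*..****.*****.*
generation 4: ..*.***.**...***...
generation 5: ***..*....*.*.*.*.*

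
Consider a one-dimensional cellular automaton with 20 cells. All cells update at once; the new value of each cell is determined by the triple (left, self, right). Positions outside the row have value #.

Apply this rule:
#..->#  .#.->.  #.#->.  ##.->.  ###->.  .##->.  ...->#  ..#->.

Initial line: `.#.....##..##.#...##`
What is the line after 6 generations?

generation 1: ..####...#.....##...
generation 2: #.....##..####...##.
generation 3: .####...#.....##....
generation 4: .....##..####...###.
generation 5: ####...#.....##.....
generation 6: ....##..####...####.

....##..####...####.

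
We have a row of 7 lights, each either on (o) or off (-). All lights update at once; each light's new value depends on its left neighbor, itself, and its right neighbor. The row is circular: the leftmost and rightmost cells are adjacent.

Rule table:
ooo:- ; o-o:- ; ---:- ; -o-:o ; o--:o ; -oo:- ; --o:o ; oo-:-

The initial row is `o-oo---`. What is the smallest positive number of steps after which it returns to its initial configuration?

7

step 1: o---o-o
step 2: -o-oo--
step 3: oo---o-
step 4: --o-oo-
step 5: -oo---o
step 6: ---o-oo
step 7: o-oo---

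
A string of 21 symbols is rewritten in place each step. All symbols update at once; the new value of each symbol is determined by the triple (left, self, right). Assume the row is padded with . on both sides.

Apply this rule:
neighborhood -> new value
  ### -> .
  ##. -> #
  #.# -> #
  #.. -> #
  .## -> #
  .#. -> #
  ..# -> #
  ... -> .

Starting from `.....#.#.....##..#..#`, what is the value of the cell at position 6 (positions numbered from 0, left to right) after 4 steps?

step 1: ....#####...#########
step 2: ...##...##.##.......#
step 3: ..####.#######.....##
step 4: .##..###.....##...###
position 6 holds #

#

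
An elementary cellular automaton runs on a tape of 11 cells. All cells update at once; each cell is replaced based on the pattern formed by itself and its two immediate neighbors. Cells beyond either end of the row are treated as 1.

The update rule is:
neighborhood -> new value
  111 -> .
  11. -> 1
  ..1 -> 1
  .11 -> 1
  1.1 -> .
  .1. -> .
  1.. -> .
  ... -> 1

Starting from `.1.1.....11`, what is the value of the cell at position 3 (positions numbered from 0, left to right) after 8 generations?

.....11111.
.11111...1.
.1...1.11..
...11..11.1
.1111.111.1
.1..1.1.1.1
...1......1
.11..111111
position 3 holds .

.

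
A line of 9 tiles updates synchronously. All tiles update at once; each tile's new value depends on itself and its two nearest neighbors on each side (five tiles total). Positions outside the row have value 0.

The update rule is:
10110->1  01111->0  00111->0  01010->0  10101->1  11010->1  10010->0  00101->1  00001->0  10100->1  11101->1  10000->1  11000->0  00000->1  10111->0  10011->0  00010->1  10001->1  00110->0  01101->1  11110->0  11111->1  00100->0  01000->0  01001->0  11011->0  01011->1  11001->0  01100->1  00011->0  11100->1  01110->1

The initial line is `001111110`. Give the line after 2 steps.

000011010
110001110

110001110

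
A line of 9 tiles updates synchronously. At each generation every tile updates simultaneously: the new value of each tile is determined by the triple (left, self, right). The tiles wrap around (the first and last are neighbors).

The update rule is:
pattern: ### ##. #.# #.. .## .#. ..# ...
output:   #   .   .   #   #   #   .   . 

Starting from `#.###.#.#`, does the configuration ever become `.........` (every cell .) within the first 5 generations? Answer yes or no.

no

generation 1: ..##..#.#
generation 2: #.#.#.#.#
generation 3: ..#.#.#.#
generation 4: #.#.#.#.#  (repeats generation 2; period 2)
generation 5: ..#.#.#.#
generation 5 is ..#.#.#.#, still not uniform .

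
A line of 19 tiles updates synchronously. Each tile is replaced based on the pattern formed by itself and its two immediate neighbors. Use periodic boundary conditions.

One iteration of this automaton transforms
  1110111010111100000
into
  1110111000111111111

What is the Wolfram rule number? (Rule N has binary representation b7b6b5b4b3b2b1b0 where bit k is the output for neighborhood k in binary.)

position 1: 111 → 1  (bit 7 = 1)
position 2: 110 → 1  (bit 6 = 1)
position 3: 101 → 0  (bit 5 = 0)
position 14: 100 → 1  (bit 4 = 1)
position 0: 011 → 1  (bit 3 = 1)
position 8: 010 → 0  (bit 2 = 0)
position 18: 001 → 1  (bit 1 = 1)
position 15: 000 → 1  (bit 0 = 1)
bits b7..b0 = 11011011 = 219

219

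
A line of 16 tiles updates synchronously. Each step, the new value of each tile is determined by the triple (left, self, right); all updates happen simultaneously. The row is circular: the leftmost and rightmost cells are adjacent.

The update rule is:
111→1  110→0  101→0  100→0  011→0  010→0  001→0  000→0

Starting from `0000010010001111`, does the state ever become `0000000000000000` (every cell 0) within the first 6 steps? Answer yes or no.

yes

0000000000000110
0000000000000000
all cells are 0 at step 2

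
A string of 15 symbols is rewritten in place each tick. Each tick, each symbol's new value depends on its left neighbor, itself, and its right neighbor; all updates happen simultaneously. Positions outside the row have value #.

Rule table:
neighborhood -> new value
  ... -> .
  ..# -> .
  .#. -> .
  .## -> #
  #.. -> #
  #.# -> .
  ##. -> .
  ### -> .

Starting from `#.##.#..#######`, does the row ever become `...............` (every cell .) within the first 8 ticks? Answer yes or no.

..#...#.#......
#..#.....#.....
.#..#.....#....
..#..#.....#...
#..#..#.....#..
.#..#..#.....#.
..#..#..#......
#..#..#..#.....
tick 8 is #..#..#..#....., still not uniform .

no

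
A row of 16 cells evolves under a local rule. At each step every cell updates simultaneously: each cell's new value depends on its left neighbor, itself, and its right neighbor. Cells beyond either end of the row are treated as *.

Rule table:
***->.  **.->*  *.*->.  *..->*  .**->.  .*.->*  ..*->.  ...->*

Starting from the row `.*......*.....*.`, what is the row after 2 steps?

......*.....*.*.

step 1: .******.*****.*.
step 2: ......*.....*.*.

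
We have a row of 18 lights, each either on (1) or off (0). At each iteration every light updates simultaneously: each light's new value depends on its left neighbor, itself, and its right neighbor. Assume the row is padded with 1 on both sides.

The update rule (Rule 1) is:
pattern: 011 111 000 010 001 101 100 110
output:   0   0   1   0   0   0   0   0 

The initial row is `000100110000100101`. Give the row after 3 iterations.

010000000110000000

010000000110000000
000111110000111110
010000000110000000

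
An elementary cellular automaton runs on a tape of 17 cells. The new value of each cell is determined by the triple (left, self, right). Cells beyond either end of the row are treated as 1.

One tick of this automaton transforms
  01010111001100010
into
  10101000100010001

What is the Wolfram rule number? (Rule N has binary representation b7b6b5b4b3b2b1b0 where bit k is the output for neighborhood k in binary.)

48

position 6: 111 → 0  (bit 7 = 0)
position 7: 110 → 0  (bit 6 = 0)
position 0: 101 → 1  (bit 5 = 1)
position 8: 100 → 1  (bit 4 = 1)
position 5: 011 → 0  (bit 3 = 0)
position 1: 010 → 0  (bit 2 = 0)
position 9: 001 → 0  (bit 1 = 0)
position 13: 000 → 0  (bit 0 = 0)
bits b7..b0 = 00110000 = 48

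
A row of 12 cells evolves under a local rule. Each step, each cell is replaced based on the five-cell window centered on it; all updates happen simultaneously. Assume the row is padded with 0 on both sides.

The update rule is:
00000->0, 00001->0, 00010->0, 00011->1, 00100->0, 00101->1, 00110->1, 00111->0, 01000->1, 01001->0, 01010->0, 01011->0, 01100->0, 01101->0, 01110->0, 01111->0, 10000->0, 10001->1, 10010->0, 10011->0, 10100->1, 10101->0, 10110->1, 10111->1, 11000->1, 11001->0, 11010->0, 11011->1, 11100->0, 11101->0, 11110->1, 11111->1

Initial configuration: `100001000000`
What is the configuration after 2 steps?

001000010000

010000100000
001000010000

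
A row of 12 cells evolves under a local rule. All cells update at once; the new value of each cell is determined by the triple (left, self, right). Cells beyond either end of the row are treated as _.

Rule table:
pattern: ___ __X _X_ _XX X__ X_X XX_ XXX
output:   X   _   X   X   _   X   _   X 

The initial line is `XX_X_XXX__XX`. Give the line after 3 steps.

XXXXX___XXX_

X_XXXXX___X_
XXXXXX__X_X_
XXXXX___XXX_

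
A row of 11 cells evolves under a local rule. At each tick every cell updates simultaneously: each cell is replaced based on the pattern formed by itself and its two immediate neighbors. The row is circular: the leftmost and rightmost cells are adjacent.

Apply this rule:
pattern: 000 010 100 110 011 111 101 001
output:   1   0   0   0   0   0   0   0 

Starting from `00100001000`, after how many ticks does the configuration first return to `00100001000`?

10001100011
00100001000

2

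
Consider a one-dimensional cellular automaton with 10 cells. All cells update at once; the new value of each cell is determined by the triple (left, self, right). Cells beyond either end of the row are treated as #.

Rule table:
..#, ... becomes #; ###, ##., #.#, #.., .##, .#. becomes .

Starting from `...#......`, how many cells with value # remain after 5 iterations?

iteration 1: .##..#####
iteration 2: ....#.....
iteration 3: .###..####
iteration 4: .....#....
iteration 5: .####..###
count of #: 7

7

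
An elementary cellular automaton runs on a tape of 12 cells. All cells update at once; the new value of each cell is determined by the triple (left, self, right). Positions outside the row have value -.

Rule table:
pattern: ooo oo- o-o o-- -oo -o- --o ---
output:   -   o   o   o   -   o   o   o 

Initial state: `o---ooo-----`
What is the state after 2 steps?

oooo--oooooo
---ooo-----o

---ooo-----o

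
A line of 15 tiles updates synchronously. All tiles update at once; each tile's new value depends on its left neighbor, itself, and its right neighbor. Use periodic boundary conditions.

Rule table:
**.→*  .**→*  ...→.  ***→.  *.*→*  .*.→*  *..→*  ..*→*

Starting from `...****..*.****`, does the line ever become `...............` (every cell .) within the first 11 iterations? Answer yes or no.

*.**..******..*
*******....****
......**..**...
.....********..
....**......**.
...****....****
*.**..**..**..*
***************
...............
all cells are . at iteration 9

yes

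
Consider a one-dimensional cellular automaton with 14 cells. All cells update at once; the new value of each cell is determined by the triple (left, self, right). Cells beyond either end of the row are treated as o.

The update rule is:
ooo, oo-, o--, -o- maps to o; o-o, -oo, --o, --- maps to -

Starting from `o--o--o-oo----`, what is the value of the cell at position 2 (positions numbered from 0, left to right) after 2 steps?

-

step 1: oo-oo-o--oo---
step 2: oo--o-oo--oo--
position 2 holds -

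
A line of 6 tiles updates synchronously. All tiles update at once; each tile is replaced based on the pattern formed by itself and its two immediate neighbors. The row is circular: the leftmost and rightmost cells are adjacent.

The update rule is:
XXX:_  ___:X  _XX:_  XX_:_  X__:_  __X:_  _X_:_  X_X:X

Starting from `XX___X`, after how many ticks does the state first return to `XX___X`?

2

___X__
XX___X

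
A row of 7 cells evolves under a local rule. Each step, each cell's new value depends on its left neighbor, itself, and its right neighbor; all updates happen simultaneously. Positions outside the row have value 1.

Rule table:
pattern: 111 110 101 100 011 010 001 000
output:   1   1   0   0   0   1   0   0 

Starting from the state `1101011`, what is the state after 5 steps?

step 1: 1101001
step 2: 1101000
step 3: 1101000  (fixed point — unchanged through step 5)

1101000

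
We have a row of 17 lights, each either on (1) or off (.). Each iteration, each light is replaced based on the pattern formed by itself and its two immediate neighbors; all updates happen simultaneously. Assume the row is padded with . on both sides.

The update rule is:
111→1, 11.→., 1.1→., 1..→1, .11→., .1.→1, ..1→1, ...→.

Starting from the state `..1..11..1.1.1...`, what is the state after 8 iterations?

iteration 1: .1111..111.1.11..
iteration 2: 1.11.11.1..1...1.
iteration 3: 1.......11111.111
iteration 4: 11.....1.111...1.
iteration 5: ..1...11..1.1.111
iteration 6: .111.1..111.1..1.
iteration 7: 1.1..111.1..11111
iteration 8: 1.111.1..111.111.

1.111.1..111.111.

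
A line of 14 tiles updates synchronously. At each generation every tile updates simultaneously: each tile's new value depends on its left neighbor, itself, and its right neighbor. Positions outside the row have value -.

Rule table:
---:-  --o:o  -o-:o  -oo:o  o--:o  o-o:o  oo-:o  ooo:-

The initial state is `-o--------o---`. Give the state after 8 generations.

ooo------ooo--
o-oo----oo-oo-
ooooo--ooooooo
o---oooo-----o
oo-oo--oo---oo
oooooooooo-ooo
o--------ooo-o
oo------oo-ooo

oo------oo-ooo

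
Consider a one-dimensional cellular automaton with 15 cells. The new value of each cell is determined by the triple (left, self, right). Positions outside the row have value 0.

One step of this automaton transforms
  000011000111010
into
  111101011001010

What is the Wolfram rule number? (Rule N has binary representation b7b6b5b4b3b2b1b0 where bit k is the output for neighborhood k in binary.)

71

position 10: 111 → 0  (bit 7 = 0)
position 5: 110 → 1  (bit 6 = 1)
position 12: 101 → 0  (bit 5 = 0)
position 6: 100 → 0  (bit 4 = 0)
position 4: 011 → 0  (bit 3 = 0)
position 13: 010 → 1  (bit 2 = 1)
position 3: 001 → 1  (bit 1 = 1)
position 0: 000 → 1  (bit 0 = 1)
bits b7..b0 = 01000111 = 71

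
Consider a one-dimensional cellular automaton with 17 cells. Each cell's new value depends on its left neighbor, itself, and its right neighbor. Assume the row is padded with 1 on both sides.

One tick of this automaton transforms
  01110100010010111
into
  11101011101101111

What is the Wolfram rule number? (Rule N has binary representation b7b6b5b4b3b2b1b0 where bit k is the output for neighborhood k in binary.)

187

position 2: 111 → 1  (bit 7 = 1)
position 3: 110 → 0  (bit 6 = 0)
position 0: 101 → 1  (bit 5 = 1)
position 6: 100 → 1  (bit 4 = 1)
position 1: 011 → 1  (bit 3 = 1)
position 5: 010 → 0  (bit 2 = 0)
position 8: 001 → 1  (bit 1 = 1)
position 7: 000 → 1  (bit 0 = 1)
bits b7..b0 = 10111011 = 187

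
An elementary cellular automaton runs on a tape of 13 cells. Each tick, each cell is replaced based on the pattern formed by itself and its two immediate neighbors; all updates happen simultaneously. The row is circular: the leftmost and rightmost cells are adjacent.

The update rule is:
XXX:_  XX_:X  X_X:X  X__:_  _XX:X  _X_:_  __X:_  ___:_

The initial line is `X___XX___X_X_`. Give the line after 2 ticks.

tick 1: ____XX____X_X
tick 2: ____XX_____X_

____XX_____X_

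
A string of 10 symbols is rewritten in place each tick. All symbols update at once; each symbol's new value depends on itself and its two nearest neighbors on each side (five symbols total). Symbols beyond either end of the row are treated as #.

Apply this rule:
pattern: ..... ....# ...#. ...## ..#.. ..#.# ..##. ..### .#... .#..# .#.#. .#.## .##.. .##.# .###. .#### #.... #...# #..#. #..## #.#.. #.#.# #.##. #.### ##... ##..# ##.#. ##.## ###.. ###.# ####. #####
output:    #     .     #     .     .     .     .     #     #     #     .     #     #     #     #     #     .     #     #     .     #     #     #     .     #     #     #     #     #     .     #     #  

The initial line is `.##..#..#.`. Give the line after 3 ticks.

#####.##.#
####.####.
###.#.##.#

###.#.##.#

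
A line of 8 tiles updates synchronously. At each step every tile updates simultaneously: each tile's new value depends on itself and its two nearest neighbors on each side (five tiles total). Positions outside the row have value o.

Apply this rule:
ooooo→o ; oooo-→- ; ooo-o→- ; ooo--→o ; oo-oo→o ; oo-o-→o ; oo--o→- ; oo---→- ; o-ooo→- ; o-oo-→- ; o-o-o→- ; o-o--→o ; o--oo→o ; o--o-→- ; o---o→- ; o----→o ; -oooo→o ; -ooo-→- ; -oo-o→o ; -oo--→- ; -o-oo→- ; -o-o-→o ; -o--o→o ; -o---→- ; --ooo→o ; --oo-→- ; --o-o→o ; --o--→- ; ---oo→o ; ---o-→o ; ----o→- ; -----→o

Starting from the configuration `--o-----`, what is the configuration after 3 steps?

step 1: ----oo-o
step 2: -o-o-oo-
step 3: o-o---oo

o-o---oo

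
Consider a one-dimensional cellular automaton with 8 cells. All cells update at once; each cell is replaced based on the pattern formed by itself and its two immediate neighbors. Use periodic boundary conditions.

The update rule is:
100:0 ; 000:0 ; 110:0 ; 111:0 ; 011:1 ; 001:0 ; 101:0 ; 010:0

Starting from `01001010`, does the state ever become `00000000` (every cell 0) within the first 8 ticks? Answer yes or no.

00000000
all cells are 0 at tick 1

yes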